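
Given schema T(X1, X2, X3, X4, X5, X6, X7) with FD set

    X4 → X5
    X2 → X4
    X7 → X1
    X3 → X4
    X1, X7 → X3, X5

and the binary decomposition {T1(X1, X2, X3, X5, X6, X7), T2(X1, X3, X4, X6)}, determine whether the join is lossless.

Yes

Common attributes: T1 ∩ T2 = {X1, X3, X6}.
Closure of {X1, X3, X6}: X3 → X4 applies, adding X4; X4 → X5 applies, adding X5. So (X1, X3, X6)⁺ = {X1, X3, X4, X5, X6}.
This closure contains every attribute of T2, so T1 ∩ T2 → T2. The join is lossless.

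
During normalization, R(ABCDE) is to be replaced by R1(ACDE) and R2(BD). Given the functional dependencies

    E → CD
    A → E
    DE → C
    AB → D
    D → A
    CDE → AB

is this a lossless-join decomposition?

Yes

Common attributes: R1 ∩ R2 = {D}.
Closure of {D}: D → A applies, adding A; A → E applies, adding E; DE → C applies, adding C; CDE → AB applies, adding B. So (D)⁺ = {ABCDE}.
This closure contains every attribute of R1, so R1 ∩ R2 → R1. The join is lossless.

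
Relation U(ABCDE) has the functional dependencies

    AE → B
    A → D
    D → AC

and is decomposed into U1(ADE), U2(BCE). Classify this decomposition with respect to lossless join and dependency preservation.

lossy and not dependency-preserving

Lossless test: (E)⁺ = {E}, which is a superkey of neither fragment — lossy.
Dependency preservation: the restricted closure of {AE} across the fragments never reaches {B}, so AE → B cannot be enforced without a join — not preserved.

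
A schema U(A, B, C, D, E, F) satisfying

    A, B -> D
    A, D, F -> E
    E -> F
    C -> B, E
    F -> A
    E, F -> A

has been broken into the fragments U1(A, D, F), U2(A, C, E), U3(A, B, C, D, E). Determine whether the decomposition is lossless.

Chase test. Columns are A, B, C, D, E, F; row i has aⱼ where attribute j ∈ Ui, else bᵢⱼ.
Initial tableau (one row per fragment):
  row 1: a1 b12 b13 a4 b15 a6
  row 2: a1 b22 a3 b24 a5 b26
  row 3: a1 a2 a3 a4 a5 b36
Rows 2 and 3 agree on E; apply E→F and equate their F entries.
Rows 2 and 3 agree on C; apply C→B, E and equate their B, E entries.
Rows 2 and 3 agree on A, B; apply A, B→D and equate their D entries.
No row becomes fully distinguished — the join is lossy.

No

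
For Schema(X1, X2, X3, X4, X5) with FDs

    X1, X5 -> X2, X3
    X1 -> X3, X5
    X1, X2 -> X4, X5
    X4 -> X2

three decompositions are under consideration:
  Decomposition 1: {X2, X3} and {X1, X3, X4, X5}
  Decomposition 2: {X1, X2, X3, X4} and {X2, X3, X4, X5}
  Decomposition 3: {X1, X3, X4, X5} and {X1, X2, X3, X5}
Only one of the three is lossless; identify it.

Decomposition 3

Decomposition 1: common = {X3}, closure = {X3} → lossy.
Decomposition 2: common = {X2, X3, X4}, closure = {X2, X3, X4} → lossy.
Decomposition 3: common = {X1, X3, X5}, closure = {X1, X2, X3, X4, X5} → lossless.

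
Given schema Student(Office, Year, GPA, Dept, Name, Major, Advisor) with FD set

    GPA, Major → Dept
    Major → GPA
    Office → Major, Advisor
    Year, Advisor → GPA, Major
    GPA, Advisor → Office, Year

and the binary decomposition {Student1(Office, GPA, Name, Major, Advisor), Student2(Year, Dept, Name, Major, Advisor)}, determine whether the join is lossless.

Yes

Common attributes: Student1 ∩ Student2 = {Name, Major, Advisor}.
Closure of {Name, Major, Advisor}: Major → GPA applies, adding GPA; GPA, Advisor → Office, Year applies, adding Office, Year; GPA, Major → Dept applies, adding Dept. So (Name, Major, Advisor)⁺ = {Office, Year, GPA, Dept, Name, Major, Advisor}.
This closure contains every attribute of Student1, so Student1 ∩ Student2 → Student1. The join is lossless.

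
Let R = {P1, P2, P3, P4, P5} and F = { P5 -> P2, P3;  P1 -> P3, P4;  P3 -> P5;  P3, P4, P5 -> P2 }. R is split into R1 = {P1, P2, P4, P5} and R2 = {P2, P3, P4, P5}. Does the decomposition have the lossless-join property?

Yes

Common attributes: R1 ∩ R2 = {P2, P4, P5}.
Closure of {P2, P4, P5}: P5 → P2, P3 applies, adding P3. So (P2, P4, P5)⁺ = {P2, P3, P4, P5}.
This closure contains every attribute of R2, so R1 ∩ R2 → R2. The join is lossless.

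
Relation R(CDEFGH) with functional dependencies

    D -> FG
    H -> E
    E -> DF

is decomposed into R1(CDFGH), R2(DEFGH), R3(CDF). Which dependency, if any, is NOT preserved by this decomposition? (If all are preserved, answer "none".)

D → FG lies within R1.
H → E lies within R2.
E → DF lies within R2.
Every dependency is enforceable on the fragments, so the decomposition is dependency-preserving.

none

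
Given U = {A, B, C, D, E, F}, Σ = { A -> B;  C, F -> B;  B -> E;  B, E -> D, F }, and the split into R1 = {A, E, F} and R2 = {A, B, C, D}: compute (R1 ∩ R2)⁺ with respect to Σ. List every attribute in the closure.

A, B, D, E, F

R1 ∩ R2 = {A}.
A → B applies, adding B
B → E applies, adding E
B, E → D, F applies, adding D, F
Closure: {A, B, D, E, F}.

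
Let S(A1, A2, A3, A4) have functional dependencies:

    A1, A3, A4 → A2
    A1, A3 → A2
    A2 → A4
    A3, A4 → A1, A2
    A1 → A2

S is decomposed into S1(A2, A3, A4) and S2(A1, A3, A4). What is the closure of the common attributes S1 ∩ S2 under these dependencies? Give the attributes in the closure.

S1 ∩ S2 = {A3, A4}.
A3, A4 → A1, A2 applies, adding A1, A2
Closure: {A1, A2, A3, A4}.

A1, A2, A3, A4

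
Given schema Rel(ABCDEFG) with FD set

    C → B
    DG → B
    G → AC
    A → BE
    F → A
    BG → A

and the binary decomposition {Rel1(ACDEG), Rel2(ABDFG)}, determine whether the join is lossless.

Common attributes: Rel1 ∩ Rel2 = {ADG}.
Closure of {ADG}: DG → B applies, adding B; G → AC applies, adding C; A → BE applies, adding E. So (ADG)⁺ = {ABCDEG}.
This closure contains every attribute of Rel1, so Rel1 ∩ Rel2 → Rel1. The join is lossless.

Yes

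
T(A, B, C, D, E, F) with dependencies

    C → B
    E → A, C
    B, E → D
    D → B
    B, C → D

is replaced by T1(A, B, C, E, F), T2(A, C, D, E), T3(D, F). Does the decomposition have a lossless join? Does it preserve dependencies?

lossless but not dependency-preserving

Lossless test (chase): Rows 1 and 2 agree on C; apply C→B and equate their B entries. Rows 1 and 2 agree on B, E; apply B, E→D and equate their D entries. Rows 1 and 3 agree on D; apply D→B and equate their B entries. Row 1 is now all distinguished symbols — the join is lossless.
Dependency preservation: the restricted closure of {D} across the fragments never reaches {B}, so D → B cannot be enforced without a join — not preserved.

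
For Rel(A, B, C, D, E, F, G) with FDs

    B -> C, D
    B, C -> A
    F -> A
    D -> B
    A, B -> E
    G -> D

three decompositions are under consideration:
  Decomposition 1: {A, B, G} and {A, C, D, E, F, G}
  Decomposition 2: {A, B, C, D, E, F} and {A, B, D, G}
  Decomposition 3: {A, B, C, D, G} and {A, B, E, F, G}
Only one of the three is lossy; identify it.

Decomposition 2

Decomposition 1: common = {A, G}, closure = {A, B, C, D, E, G} → lossless.
Decomposition 2: common = {A, B, D}, closure = {A, B, C, D, E} → lossy.
Decomposition 3: common = {A, B, G}, closure = {A, B, C, D, E, G} → lossless.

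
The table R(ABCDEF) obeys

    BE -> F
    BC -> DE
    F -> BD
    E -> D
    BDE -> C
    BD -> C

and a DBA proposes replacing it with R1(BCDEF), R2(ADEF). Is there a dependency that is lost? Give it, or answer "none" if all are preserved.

none

BE → F lies within R1.
BC → DE lies within R1.
F → BD lies within R1.
E → D lies within R1.
BDE → C lies within R1.
BD → C lies within R1.
Every dependency is enforceable on the fragments, so the decomposition is dependency-preserving.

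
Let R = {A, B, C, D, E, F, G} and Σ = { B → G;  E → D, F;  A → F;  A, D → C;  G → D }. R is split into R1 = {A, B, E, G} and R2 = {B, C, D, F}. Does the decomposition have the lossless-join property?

Common attributes: R1 ∩ R2 = {B}.
Closure of {B}: B → G applies, adding G; G → D applies, adding D. So (B)⁺ = {B, D, G}.
The closure contains neither all of R1 = {A, B, E, G} nor all of R2 = {B, C, D, F}, so the common attributes are not a superkey of either fragment. The join is lossy.

No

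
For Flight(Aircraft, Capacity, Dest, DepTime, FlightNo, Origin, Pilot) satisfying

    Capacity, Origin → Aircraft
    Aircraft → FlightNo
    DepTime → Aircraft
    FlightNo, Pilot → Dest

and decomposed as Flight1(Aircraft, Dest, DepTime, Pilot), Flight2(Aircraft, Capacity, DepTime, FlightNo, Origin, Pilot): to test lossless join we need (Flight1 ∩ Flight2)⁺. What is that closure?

Flight1 ∩ Flight2 = {Aircraft, DepTime, Pilot}.
Aircraft → FlightNo applies, adding FlightNo
FlightNo, Pilot → Dest applies, adding Dest
Closure: {Aircraft, Dest, DepTime, FlightNo, Pilot}.

Aircraft, Dest, DepTime, FlightNo, Pilot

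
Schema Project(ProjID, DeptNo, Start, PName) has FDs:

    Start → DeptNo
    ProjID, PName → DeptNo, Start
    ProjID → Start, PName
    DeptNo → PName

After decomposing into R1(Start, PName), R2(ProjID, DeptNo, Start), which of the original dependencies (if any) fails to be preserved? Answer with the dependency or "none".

DeptNo → PName

Check DeptNo → PName: no single fragment contains all of {DeptNo, PName}, and the restricted closure of {DeptNo} across the fragments never reaches {PName}.
Start → DeptNo is preserved.
ProjID, PName → DeptNo, Start is preserved.
ProjID → Start, PName is preserved.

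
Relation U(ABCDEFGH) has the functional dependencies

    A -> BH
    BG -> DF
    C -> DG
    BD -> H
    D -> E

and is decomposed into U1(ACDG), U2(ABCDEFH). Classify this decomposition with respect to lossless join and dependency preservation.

Lossless test: (ACD)⁺ = {ABCDEFGH}, which contains all of one fragment — lossless.
Dependency preservation: the restricted closure of {BG} across the fragments never reaches {DF}, so BG → DF cannot be enforced without a join — not preserved.

lossless but not dependency-preserving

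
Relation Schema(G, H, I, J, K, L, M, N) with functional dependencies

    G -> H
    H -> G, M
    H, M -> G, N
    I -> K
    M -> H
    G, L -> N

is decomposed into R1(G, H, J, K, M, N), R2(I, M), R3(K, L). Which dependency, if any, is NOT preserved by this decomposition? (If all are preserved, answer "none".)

Check I → K: no single fragment contains all of {I, K}, and the restricted closure of {I} across the fragments never reaches {K}.
G → H is preserved.
H → G, M is preserved.
H, M → G, N is preserved.
M → H is preserved.
G, L → N is preserved.

I -> K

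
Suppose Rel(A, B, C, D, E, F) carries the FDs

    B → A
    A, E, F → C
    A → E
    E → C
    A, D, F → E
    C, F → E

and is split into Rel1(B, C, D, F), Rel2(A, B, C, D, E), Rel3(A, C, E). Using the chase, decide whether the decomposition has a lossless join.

Yes

Chase test. Columns are A, B, C, D, E, F; row i has aⱼ where attribute j ∈ Reli, else bᵢⱼ.
Initial tableau (one row per fragment):
  row 1: b11 a2 a3 a4 b15 a6
  row 2: a1 a2 a3 a4 a5 b26
  row 3: a1 b32 a3 b34 a5 b36
Rows 1 and 2 agree on B; apply B→A and equate their A entries.
Rows 1 and 2 agree on A; apply A→E and equate their E entries.
Row 1 is now all distinguished symbols — the join is lossless.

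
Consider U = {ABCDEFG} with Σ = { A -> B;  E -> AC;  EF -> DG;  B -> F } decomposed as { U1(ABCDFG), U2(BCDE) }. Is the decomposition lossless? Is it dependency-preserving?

lossy and not dependency-preserving

Lossless test: (BCD)⁺ = {BCDF}, which is a superkey of neither fragment — lossy.
Dependency preservation: the restricted closure of {E} across the fragments never reaches {AC}, so E → AC cannot be enforced without a join — not preserved.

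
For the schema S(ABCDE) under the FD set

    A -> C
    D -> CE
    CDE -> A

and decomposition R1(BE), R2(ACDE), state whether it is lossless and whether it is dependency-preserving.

Lossless test: (E)⁺ = {E}, which is a superkey of neither fragment — lossy.
Dependency preservation: every FD's attributes lie within a single fragment, so each can be enforced locally — preserved.

lossy but dependency-preserving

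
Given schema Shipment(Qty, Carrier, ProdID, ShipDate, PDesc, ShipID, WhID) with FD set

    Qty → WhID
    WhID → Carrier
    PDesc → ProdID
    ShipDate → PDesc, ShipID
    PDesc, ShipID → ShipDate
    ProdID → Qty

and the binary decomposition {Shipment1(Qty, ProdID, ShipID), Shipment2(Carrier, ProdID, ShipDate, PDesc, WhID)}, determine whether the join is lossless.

No

Common attributes: Shipment1 ∩ Shipment2 = {ProdID}.
Closure of {ProdID}: ProdID → Qty applies, adding Qty; Qty → WhID applies, adding WhID; WhID → Carrier applies, adding Carrier. So (ProdID)⁺ = {Qty, Carrier, ProdID, WhID}.
The closure contains neither all of Shipment1 = {Qty, ProdID, ShipID} nor all of Shipment2 = {Carrier, ProdID, ShipDate, PDesc, WhID}, so the common attributes are not a superkey of either fragment. The join is lossy.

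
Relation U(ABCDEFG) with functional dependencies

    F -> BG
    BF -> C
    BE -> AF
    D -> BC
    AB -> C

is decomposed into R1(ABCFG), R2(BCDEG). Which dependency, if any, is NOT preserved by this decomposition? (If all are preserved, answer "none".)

BE -> AF

Check BE → AF: no single fragment contains all of {ABEF}, and the restricted closure of {BE} across the fragments never reaches {AF}.
F → BG is preserved.
BF → C is preserved.
D → BC is preserved.
AB → C is preserved.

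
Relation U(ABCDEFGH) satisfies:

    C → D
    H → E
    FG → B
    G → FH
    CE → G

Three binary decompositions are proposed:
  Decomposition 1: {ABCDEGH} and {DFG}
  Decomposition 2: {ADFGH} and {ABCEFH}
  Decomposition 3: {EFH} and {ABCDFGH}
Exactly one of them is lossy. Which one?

Decomposition 2

Decomposition 1: common = {DG}, closure = {BDEFGH} → lossless.
Decomposition 2: common = {AFH}, closure = {AEFH} → lossy.
Decomposition 3: common = {FH}, closure = {EFH} → lossless.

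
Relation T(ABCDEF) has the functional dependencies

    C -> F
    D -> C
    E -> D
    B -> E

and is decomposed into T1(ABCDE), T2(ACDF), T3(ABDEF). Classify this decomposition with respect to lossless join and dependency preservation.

lossless and dependency-preserving

Lossless test (chase): Rows 1 and 2 agree on C; apply C→F and equate their F entries. Rows 1 and 3 agree on D; apply D→C and equate their C entries. Row 1 is now all distinguished symbols — the join is lossless.
Dependency preservation: every FD's attributes lie within a single fragment, so each can be enforced locally — preserved.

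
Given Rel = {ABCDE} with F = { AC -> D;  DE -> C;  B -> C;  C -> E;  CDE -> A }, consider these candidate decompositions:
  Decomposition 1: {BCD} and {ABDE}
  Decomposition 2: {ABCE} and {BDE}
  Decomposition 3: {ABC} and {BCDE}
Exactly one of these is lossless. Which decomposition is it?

Decomposition 1

Decomposition 1: common = {BD}, closure = {ABCDE} → lossless.
Decomposition 2: common = {BE}, closure = {BCE} → lossy.
Decomposition 3: common = {BC}, closure = {BCE} → lossy.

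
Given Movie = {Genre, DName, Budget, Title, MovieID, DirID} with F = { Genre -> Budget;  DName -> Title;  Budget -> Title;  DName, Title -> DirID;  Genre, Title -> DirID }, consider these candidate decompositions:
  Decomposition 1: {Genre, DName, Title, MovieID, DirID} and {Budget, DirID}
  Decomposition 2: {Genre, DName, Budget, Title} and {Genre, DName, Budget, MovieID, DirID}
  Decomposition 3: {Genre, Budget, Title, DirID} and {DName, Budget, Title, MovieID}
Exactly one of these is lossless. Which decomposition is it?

Decomposition 2

Decomposition 1: common = {DirID}, closure = {DirID} → lossy.
Decomposition 2: common = {Genre, DName, Budget}, closure = {Genre, DName, Budget, Title, DirID} → lossless.
Decomposition 3: common = {Budget, Title}, closure = {Budget, Title} → lossy.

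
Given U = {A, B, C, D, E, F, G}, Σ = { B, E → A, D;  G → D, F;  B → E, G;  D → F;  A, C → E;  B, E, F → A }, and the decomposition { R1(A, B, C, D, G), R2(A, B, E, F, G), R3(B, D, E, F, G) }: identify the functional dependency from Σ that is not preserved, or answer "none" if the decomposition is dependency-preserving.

A, C → E

Check A, C → E: no single fragment contains all of {A, C, E}, and the restricted closure of {A, C} across the fragments never reaches {E}.
B, E → A, D is preserved.
G → D, F is preserved.
B → E, G is preserved.
D → F is preserved.
B, E, F → A is preserved.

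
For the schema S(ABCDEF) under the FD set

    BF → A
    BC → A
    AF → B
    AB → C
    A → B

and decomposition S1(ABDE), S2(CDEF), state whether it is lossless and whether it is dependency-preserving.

Lossless test: (DE)⁺ = {DE}, which is a superkey of neither fragment — lossy.
Dependency preservation: the restricted closure of {BF} across the fragments never reaches {A}, so BF → A cannot be enforced without a join — not preserved.

lossy and not dependency-preserving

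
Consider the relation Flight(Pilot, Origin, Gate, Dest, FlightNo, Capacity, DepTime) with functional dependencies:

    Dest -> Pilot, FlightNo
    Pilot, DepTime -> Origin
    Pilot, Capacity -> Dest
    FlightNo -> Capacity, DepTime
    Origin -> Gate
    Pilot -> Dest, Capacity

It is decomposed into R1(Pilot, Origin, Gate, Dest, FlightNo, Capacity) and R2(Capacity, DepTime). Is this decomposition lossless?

No

Common attributes: R1 ∩ R2 = {Capacity}.
No dependency enlarges {Capacity}, so (Capacity)⁺ = {Capacity}.
The closure contains neither all of R1 = {Pilot, Origin, Gate, Dest, FlightNo, Capacity} nor all of R2 = {Capacity, DepTime}, so the common attributes are not a superkey of either fragment. The join is lossy.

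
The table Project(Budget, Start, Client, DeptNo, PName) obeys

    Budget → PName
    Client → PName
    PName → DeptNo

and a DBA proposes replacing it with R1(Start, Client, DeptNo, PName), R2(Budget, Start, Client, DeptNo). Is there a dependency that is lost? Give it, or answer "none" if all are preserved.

Budget → PName

Check Budget → PName: no single fragment contains all of {Budget, PName}, and the restricted closure of {Budget} across the fragments never reaches {PName}.
Client → PName is preserved.
PName → DeptNo is preserved.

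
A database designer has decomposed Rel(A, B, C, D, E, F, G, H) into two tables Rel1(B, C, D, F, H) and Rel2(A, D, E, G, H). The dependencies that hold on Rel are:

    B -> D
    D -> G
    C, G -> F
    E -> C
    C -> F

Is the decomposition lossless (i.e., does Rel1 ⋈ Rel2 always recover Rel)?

No

Common attributes: Rel1 ∩ Rel2 = {D, H}.
Closure of {D, H}: D → G applies, adding G. So (D, H)⁺ = {D, G, H}.
The closure contains neither all of Rel1 = {B, C, D, F, H} nor all of Rel2 = {A, D, E, G, H}, so the common attributes are not a superkey of either fragment. The join is lossy.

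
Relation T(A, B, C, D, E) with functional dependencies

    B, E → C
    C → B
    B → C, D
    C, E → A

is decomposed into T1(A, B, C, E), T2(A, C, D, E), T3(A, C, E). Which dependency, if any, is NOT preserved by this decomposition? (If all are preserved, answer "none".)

none

B, E → C lies within T1.
C → B lies within T1.
B → C, D: restricted closure across fragments reaches C, D.
C, E → A lies within T1.
Every dependency is enforceable on the fragments, so the decomposition is dependency-preserving.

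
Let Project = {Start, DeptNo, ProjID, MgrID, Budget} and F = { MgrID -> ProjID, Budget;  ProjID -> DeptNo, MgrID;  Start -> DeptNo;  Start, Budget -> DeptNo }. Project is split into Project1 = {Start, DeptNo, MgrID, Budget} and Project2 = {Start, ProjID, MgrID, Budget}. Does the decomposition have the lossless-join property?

Common attributes: Project1 ∩ Project2 = {Start, MgrID, Budget}.
Closure of {Start, MgrID, Budget}: MgrID → ProjID, Budget applies, adding ProjID; ProjID → DeptNo, MgrID applies, adding DeptNo. So (Start, MgrID, Budget)⁺ = {Start, DeptNo, ProjID, MgrID, Budget}.
This closure contains every attribute of Project1, so Project1 ∩ Project2 → Project1. The join is lossless.

Yes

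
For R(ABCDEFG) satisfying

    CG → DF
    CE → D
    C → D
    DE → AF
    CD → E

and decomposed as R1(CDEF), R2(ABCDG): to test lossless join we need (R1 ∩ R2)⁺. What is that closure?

ACDEF

R1 ∩ R2 = {CD}.
CD → E applies, adding E
DE → AF applies, adding AF
Closure: {ACDEF}.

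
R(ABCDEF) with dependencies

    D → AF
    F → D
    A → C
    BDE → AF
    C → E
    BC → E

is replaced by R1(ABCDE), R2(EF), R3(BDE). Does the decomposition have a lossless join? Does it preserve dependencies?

Lossless test (chase): Rows 1 and 3 agree on D; apply D→AF and equate their AF entries. Rows 1 and 3 agree on A; apply A→C and equate their C entries. No row becomes fully distinguished — the join is lossy.
Dependency preservation: the restricted closure of {D} across the fragments never reaches {AF}, so D → AF cannot be enforced without a join — not preserved.

lossy and not dependency-preserving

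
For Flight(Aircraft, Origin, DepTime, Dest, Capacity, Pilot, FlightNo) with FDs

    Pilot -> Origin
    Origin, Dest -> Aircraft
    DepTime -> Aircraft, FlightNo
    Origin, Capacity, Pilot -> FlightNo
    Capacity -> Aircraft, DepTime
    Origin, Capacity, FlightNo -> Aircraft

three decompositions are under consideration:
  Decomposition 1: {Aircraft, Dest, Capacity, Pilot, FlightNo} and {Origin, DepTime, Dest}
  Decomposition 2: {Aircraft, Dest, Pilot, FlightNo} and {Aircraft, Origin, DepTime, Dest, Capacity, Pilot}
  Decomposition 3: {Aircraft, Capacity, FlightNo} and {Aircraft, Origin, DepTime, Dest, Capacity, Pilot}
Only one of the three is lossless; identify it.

Decomposition 1: common = {Dest}, closure = {Dest} → lossy.
Decomposition 2: common = {Aircraft, Dest, Pilot}, closure = {Aircraft, Origin, Dest, Pilot} → lossy.
Decomposition 3: common = {Aircraft, Capacity}, closure = {Aircraft, DepTime, Capacity, FlightNo} → lossless.

Decomposition 3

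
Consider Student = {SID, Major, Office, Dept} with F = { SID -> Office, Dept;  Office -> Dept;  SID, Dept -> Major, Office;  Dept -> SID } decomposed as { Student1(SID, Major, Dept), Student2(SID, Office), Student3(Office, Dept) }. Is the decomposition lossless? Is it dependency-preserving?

lossless and dependency-preserving

Lossless test (chase): Rows 1 and 2 agree on SID; apply SID→Office, Dept and equate their Office, Dept entries. Rows 1 and 2 agree on SID, Dept; apply SID, Dept→Major, Office and equate their Major, Office entries. Rows 1 and 3 agree on Dept; apply Dept→SID and equate their SID entries. Rows 1 and 3 agree on SID, Dept; apply SID, Dept→Major, Office and equate their Major, Office entries. Row 1 is now all distinguished symbols — the join is lossless.
Dependency preservation: SID → Office, Dept; SID, Dept → Major, Office are not contained in any single fragment, but the restricted closure of each left-hand side across the fragments still reaches the right-hand side; the remaining FDs each lie inside some fragment. All dependencies are preserved.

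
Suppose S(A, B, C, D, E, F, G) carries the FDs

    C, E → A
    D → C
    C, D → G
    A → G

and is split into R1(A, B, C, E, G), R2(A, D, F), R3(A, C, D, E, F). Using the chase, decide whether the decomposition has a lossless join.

Chase test. Columns are A, B, C, D, E, F, G; row i has aⱼ where attribute j ∈ Ri, else bᵢⱼ.
Initial tableau (one row per fragment):
  row 1: a1 a2 a3 b14 a5 b16 a7
  row 2: a1 b22 b23 a4 b25 a6 b27
  row 3: a1 b32 a3 a4 a5 a6 b37
Rows 2 and 3 agree on D; apply D→C and equate their C entries.
Rows 2 and 3 agree on C, D; apply C, D→G and equate their G entries.
Rows 1 and 2 agree on A; apply A→G and equate their G entries.
No row becomes fully distinguished — the join is lossy.

No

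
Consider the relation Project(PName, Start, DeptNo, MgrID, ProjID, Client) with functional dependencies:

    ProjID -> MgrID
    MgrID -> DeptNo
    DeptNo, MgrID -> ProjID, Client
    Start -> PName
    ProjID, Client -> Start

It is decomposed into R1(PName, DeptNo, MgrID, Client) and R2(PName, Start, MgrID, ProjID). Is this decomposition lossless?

Common attributes: R1 ∩ R2 = {PName, MgrID}.
Closure of {PName, MgrID}: MgrID → DeptNo applies, adding DeptNo; DeptNo, MgrID → ProjID, Client applies, adding ProjID, Client; ProjID, Client → Start applies, adding Start. So (PName, MgrID)⁺ = {PName, Start, DeptNo, MgrID, ProjID, Client}.
This closure contains every attribute of R1, so R1 ∩ R2 → R1. The join is lossless.

Yes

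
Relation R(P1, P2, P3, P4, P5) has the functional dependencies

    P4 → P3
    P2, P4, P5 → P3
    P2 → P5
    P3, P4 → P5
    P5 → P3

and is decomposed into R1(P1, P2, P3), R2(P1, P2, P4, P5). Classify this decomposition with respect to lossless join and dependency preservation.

Lossless test: (P1, P2)⁺ = {P1, P2, P3, P5}, which contains all of one fragment — lossless.
Dependency preservation: the restricted closure of {P4} across the fragments never reaches {P3}, so P4 → P3 cannot be enforced without a join — not preserved.

lossless but not dependency-preserving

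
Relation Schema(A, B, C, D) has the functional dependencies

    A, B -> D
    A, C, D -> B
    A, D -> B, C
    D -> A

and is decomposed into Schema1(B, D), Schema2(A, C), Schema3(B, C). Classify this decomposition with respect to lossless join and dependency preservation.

lossy and not dependency-preserving

Lossless test (chase): applying each FD to every pair of rows produces no changes in the tableau, so no row becomes fully distinguished — the join is lossy.
Dependency preservation: the restricted closure of {A, B} across the fragments never reaches {D}, so A, B → D cannot be enforced without a join — not preserved.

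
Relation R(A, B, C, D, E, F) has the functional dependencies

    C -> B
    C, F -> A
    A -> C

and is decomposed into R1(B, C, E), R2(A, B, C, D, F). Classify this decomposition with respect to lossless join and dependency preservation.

Lossless test: (B, C)⁺ = {B, C}, which is a superkey of neither fragment — lossy.
Dependency preservation: every FD's attributes lie within a single fragment, so each can be enforced locally — preserved.

lossy but dependency-preserving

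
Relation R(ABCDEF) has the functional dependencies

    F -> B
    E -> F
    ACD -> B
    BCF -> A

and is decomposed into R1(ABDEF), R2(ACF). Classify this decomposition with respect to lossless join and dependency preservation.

Lossless test: (AF)⁺ = {ABF}, which is a superkey of neither fragment — lossy.
Dependency preservation: the restricted closure of {ACD} across the fragments never reaches {B}, so ACD → B cannot be enforced without a join — not preserved.

lossy and not dependency-preserving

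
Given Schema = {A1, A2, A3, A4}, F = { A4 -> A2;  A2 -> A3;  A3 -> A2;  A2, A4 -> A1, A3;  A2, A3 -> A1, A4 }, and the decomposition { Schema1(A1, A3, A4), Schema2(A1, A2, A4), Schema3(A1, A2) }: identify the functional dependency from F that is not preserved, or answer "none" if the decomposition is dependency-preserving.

A4 → A2 lies within Schema2.
A2 → A3: restricted closure across fragments reaches A3.
A3 → A2: restricted closure across fragments reaches A2.
A2, A4 → A1, A3: restricted closure across fragments reaches A1, A3.
A2, A3 → A1, A4: restricted closure across fragments reaches A1, A4.
Every dependency is enforceable on the fragments, so the decomposition is dependency-preserving.

none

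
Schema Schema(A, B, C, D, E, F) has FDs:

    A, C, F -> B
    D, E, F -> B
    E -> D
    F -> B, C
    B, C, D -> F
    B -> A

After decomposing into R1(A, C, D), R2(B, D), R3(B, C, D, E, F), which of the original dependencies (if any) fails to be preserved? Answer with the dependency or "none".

B -> A

Check B → A: no single fragment contains all of {A, B}, and the restricted closure of {B} across the fragments never reaches {A}.
A, C, F → B is preserved.
D, E, F → B is preserved.
E → D is preserved.
F → B, C is preserved.
B, C, D → F is preserved.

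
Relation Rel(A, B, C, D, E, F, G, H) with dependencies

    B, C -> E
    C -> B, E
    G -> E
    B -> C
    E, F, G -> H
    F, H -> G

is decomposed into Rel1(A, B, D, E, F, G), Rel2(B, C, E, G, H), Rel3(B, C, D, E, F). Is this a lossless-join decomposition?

No

Chase test. Columns are A, B, C, D, E, F, G, H; row i has aⱼ where attribute j ∈ Reli, else bᵢⱼ.
Initial tableau (one row per fragment):
  row 1: a1 a2 b13 a4 a5 a6 a7 b18
  row 2: b21 a2 a3 b24 a5 b26 a7 a8
  row 3: b31 a2 a3 a4 a5 a6 b37 b38
Rows 1 and 2 agree on B; apply B→C and equate their C entries.
No row becomes fully distinguished — the join is lossy.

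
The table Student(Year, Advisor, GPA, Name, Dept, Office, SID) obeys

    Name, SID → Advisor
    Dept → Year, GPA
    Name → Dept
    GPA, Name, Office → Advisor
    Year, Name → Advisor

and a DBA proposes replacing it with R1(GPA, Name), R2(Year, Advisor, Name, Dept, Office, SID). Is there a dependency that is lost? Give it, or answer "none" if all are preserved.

Dept → Year, GPA

Check Dept → Year, GPA: no single fragment contains all of {Year, GPA, Dept}, and the restricted closure of {Dept} across the fragments never reaches {Year, GPA}.
Name, SID → Advisor is preserved.
Name → Dept is preserved.
GPA, Name, Office → Advisor is preserved.
Year, Name → Advisor is preserved.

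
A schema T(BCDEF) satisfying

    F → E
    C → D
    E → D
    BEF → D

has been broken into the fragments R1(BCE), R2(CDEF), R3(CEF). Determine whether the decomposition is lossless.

Chase test. Columns are BCDEF; row i has aⱼ where attribute j ∈ Ri, else bᵢⱼ.
Initial tableau (one row per fragment):
  row 1: a1 a2 b13 a4 b15
  row 2: b21 a2 a3 a4 a5
  row 3: b31 a2 b33 a4 a5
Rows 1 and 2 agree on C; apply C→D and equate their D entries.
Rows 1 and 3 agree on C; apply C→D and equate their D entries.
No row becomes fully distinguished — the join is lossy.

No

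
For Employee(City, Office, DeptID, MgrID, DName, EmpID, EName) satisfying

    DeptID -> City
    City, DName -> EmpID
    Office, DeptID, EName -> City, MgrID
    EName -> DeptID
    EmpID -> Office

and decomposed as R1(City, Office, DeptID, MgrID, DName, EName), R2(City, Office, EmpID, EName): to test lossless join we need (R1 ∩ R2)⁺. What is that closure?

City, Office, DeptID, MgrID, EName

R1 ∩ R2 = {City, Office, EName}.
EName → DeptID applies, adding DeptID
Office, DeptID, EName → City, MgrID applies, adding MgrID
Closure: {City, Office, DeptID, MgrID, EName}.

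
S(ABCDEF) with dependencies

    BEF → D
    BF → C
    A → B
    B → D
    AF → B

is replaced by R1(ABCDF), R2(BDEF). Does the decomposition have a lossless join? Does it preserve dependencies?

lossy but dependency-preserving

Lossless test: (BDF)⁺ = {BCDF}, which is a superkey of neither fragment — lossy.
Dependency preservation: every FD's attributes lie within a single fragment, so each can be enforced locally — preserved.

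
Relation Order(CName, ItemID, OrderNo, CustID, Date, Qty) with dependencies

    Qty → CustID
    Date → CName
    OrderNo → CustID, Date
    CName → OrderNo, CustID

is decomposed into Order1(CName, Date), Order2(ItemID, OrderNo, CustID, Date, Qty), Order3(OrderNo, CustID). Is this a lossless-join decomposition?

Yes

Chase test. Columns are CName, ItemID, OrderNo, CustID, Date, Qty; row i has aⱼ where attribute j ∈ Orderi, else bᵢⱼ.
Initial tableau (one row per fragment):
  row 1: a1 b12 b13 b14 a5 b16
  row 2: b21 a2 a3 a4 a5 a6
  row 3: b31 b32 a3 a4 b35 b36
Rows 1 and 2 agree on Date; apply Date→CName and equate their CName entries.
Rows 2 and 3 agree on OrderNo; apply OrderNo→CustID, Date and equate their CustID, Date entries.
Rows 1 and 2 agree on CName; apply CName→OrderNo, CustID and equate their OrderNo, CustID entries.
Rows 1 and 3 agree on Date; apply Date→CName and equate their CName entries.
Row 2 is now all distinguished symbols — the join is lossless.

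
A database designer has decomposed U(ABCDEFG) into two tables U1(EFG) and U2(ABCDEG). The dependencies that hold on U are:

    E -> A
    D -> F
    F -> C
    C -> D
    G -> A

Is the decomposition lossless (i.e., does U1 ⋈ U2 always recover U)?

No

Common attributes: U1 ∩ U2 = {EG}.
Closure of {EG}: E → A applies, adding A. So (EG)⁺ = {AEG}.
The closure contains neither all of U1 = {EFG} nor all of U2 = {ABCDEG}, so the common attributes are not a superkey of either fragment. The join is lossy.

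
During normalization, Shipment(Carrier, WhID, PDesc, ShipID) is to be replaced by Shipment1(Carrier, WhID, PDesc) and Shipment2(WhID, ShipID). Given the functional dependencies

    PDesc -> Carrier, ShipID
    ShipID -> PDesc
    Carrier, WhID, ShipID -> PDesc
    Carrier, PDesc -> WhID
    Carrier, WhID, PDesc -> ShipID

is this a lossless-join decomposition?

No

Common attributes: Shipment1 ∩ Shipment2 = {WhID}.
No dependency enlarges {WhID}, so (WhID)⁺ = {WhID}.
The closure contains neither all of Shipment1 = {Carrier, WhID, PDesc} nor all of Shipment2 = {WhID, ShipID}, so the common attributes are not a superkey of either fragment. The join is lossy.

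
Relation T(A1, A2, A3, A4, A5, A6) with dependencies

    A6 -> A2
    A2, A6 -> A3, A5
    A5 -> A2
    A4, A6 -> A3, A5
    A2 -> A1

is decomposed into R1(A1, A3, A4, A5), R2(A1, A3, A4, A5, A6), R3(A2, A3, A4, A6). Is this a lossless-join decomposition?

Yes

Chase test. Columns are A1, A2, A3, A4, A5, A6; row i has aⱼ where attribute j ∈ Ri, else bᵢⱼ.
Initial tableau (one row per fragment):
  row 1: a1 b12 a3 a4 a5 b16
  row 2: a1 b22 a3 a4 a5 a6
  row 3: b31 a2 a3 a4 b35 a6
Rows 2 and 3 agree on A6; apply A6→A2 and equate their A2 entries.
Rows 2 and 3 agree on A2, A6; apply A2, A6→A3, A5 and equate their A3, A5 entries.
Rows 1 and 2 agree on A5; apply A5→A2 and equate their A2 entries.
Rows 1 and 3 agree on A2; apply A2→A1 and equate their A1 entries.
Row 2 is now all distinguished symbols — the join is lossless.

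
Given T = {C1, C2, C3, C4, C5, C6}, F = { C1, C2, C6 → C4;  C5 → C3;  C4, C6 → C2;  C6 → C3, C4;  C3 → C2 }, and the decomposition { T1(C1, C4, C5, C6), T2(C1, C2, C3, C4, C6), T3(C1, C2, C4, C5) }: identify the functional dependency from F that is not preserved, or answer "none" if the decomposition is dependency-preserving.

Check C5 → C3: no single fragment contains all of {C3, C5}, and the restricted closure of {C5} across the fragments never reaches {C3}.
C1, C2, C6 → C4 is preserved.
C4, C6 → C2 is preserved.
C6 → C3, C4 is preserved.
C3 → C2 is preserved.

C5 → C3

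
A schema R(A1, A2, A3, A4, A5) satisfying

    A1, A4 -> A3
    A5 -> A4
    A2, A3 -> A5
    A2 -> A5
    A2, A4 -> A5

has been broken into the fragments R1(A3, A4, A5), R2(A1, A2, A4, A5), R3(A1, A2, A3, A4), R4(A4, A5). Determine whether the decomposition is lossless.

Chase test. Columns are A1, A2, A3, A4, A5; row i has aⱼ where attribute j ∈ Ri, else bᵢⱼ.
Initial tableau (one row per fragment):
  row 1: b11 b12 a3 a4 a5
  row 2: a1 a2 b23 a4 a5
  row 3: a1 a2 a3 a4 b35
  row 4: b41 b42 b43 a4 a5
Rows 2 and 3 agree on A1, A4; apply A1, A4→A3 and equate their A3 entries.
Rows 2 and 3 agree on A2, A3; apply A2, A3→A5 and equate their A5 entries.
Row 2 is now all distinguished symbols — the join is lossless.

Yes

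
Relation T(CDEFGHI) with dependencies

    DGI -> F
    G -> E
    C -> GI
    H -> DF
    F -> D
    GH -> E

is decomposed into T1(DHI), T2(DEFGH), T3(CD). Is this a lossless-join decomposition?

No

Chase test. Columns are CDEFGHI; row i has aⱼ where attribute j ∈ Ti, else bᵢⱼ.
Initial tableau (one row per fragment):
  row 1: b11 a2 b13 b14 b15 a6 a7
  row 2: b21 a2 a3 a4 a5 a6 b27
  row 3: a1 a2 b33 b34 b35 b36 b37
Rows 1 and 2 agree on H; apply H→DF and equate their DF entries.
No row becomes fully distinguished — the join is lossy.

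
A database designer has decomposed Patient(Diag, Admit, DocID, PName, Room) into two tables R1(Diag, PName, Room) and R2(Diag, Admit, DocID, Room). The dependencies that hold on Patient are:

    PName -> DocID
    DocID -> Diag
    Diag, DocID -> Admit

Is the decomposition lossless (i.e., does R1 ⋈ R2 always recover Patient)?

No

Common attributes: R1 ∩ R2 = {Diag, Room}.
No dependency enlarges {Diag, Room}, so (Diag, Room)⁺ = {Diag, Room}.
The closure contains neither all of R1 = {Diag, PName, Room} nor all of R2 = {Diag, Admit, DocID, Room}, so the common attributes are not a superkey of either fragment. The join is lossy.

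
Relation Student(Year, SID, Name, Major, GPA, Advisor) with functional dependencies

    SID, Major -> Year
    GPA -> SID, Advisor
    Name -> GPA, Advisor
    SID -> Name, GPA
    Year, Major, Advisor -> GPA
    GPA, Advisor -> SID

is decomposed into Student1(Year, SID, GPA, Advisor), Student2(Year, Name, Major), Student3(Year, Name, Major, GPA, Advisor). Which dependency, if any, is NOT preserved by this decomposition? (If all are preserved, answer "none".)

SID, Major → Year: restricted closure across fragments reaches Year.
GPA → SID, Advisor lies within Student1.
Name → GPA, Advisor lies within Student3.
SID → Name, GPA: restricted closure across fragments reaches Name, GPA.
Year, Major, Advisor → GPA lies within Student3.
GPA, Advisor → SID lies within Student1.
Every dependency is enforceable on the fragments, so the decomposition is dependency-preserving.

none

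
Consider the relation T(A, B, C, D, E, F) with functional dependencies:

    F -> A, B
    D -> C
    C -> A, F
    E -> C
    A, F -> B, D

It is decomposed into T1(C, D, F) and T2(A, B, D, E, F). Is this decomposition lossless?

Common attributes: T1 ∩ T2 = {D, F}.
Closure of {D, F}: F → A, B applies, adding A, B; D → C applies, adding C. So (D, F)⁺ = {A, B, C, D, F}.
This closure contains every attribute of T1, so T1 ∩ T2 → T1. The join is lossless.

Yes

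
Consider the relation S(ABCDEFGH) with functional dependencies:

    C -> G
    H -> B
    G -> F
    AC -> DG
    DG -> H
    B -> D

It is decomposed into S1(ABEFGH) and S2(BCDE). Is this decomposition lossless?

No

Common attributes: S1 ∩ S2 = {BE}.
Closure of {BE}: B → D applies, adding D. So (BE)⁺ = {BDE}.
The closure contains neither all of S1 = {ABEFGH} nor all of S2 = {BCDE}, so the common attributes are not a superkey of either fragment. The join is lossy.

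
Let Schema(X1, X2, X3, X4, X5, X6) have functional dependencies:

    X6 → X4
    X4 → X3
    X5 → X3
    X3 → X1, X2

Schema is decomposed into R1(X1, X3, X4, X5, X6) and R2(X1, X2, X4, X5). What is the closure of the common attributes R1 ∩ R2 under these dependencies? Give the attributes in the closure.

R1 ∩ R2 = {X1, X4, X5}.
X4 → X3 applies, adding X3
X3 → X1, X2 applies, adding X2
Closure: {X1, X2, X3, X4, X5}.

X1, X2, X3, X4, X5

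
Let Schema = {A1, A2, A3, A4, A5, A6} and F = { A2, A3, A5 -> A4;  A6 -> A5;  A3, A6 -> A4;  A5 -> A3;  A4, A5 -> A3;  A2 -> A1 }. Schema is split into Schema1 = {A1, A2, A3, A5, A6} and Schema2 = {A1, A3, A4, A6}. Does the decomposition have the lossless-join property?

Yes

Common attributes: Schema1 ∩ Schema2 = {A1, A3, A6}.
Closure of {A1, A3, A6}: A6 → A5 applies, adding A5; A3, A6 → A4 applies, adding A4. So (A1, A3, A6)⁺ = {A1, A3, A4, A5, A6}.
This closure contains every attribute of Schema2, so Schema1 ∩ Schema2 → Schema2. The join is lossless.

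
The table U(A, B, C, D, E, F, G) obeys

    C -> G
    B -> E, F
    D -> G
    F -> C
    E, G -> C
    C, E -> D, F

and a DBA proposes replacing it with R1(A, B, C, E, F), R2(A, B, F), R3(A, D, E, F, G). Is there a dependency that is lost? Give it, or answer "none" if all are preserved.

Check C → G: no single fragment contains all of {C, G}, and the restricted closure of {C} across the fragments never reaches {G}.
B → E, F is preserved.
D → G is preserved.
F → C is preserved.
E, G → C is preserved.
C, E → D, F is preserved.

C -> G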